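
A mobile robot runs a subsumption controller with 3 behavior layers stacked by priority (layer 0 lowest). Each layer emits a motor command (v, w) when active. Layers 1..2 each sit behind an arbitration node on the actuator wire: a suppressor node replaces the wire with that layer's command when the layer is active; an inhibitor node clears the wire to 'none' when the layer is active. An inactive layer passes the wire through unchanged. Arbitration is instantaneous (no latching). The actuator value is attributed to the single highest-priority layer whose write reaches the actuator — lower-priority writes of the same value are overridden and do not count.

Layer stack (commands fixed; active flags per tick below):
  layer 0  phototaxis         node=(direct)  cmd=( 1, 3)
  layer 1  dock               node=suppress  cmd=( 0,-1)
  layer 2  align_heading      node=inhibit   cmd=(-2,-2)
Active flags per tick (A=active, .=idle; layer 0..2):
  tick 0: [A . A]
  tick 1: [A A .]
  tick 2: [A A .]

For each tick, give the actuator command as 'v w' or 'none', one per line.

none
0 -1
0 -1

tick 0:
  [0] phototaxis on; wire := (1, 3)
  [1] dock off; pass (1, 3)
  [2] align_heading on (inhibit); wire := none
  output none
tick 1:
  [0] phototaxis on; wire := (1, 3)
  [1] dock on (suppress); wire := (0, -1)
  [2] align_heading off; pass (0, -1)
  output (0, -1)
tick 2:
  [0] phototaxis on; wire := (1, 3)
  [1] dock on (suppress); wire := (0, -1)
  [2] align_heading off; pass (0, -1)
  output (0, -1)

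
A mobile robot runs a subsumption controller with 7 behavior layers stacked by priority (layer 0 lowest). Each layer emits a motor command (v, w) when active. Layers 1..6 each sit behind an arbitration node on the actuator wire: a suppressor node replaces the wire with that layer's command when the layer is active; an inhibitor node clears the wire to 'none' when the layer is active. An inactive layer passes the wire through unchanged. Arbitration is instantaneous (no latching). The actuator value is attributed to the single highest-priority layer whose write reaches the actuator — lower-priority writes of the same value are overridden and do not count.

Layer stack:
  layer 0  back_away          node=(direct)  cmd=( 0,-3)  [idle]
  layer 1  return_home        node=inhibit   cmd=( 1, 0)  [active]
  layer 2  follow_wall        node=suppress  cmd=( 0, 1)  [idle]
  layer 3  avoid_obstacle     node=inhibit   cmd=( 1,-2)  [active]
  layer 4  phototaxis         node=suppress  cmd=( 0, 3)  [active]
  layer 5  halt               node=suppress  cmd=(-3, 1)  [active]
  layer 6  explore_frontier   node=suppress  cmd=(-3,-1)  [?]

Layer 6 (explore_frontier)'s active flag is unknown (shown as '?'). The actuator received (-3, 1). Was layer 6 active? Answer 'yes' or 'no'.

no

If layer 6 is active=yes:
  actuator would be (-3, -1)
If layer 6 is active=no:
  actuator would be (-3, 1)
Observed (-3, 1), so layer 6 was idle.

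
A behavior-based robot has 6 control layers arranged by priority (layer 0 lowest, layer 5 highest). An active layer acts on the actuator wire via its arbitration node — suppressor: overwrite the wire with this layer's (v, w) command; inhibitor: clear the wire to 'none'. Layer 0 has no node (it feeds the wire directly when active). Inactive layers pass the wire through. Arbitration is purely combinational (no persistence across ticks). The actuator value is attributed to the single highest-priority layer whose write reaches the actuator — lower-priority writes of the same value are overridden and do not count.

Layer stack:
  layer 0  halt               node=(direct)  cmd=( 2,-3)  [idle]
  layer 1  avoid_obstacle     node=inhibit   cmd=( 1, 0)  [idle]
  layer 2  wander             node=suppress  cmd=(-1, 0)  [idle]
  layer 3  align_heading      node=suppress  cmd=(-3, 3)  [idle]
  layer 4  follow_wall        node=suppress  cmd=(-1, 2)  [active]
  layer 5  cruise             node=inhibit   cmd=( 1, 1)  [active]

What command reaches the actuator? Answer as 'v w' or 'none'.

none

[0] halt off; wire := none
[1] avoid_obstacle off; pass none
[2] wander off; pass none
[3] align_heading off; pass none
[4] follow_wall on (suppress); wire := (-1, 2)
[5] cruise on (inhibit); wire := none
output none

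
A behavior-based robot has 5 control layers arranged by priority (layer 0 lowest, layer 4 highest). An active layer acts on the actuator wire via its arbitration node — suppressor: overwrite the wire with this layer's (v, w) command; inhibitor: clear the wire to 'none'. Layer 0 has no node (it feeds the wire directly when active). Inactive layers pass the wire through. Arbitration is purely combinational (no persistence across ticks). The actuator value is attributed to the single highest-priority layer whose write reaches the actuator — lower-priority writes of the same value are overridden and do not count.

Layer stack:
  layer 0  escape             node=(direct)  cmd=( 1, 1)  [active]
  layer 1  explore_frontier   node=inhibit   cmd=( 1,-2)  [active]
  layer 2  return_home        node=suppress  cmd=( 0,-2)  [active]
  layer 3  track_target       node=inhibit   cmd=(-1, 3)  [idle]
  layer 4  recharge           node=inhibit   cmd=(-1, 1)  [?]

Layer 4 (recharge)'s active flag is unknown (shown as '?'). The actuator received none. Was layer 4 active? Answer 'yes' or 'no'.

yes

If layer 4 is active=yes:
  actuator would be none
If layer 4 is active=no:
  actuator would be (0, -2)
Observed none, so layer 4 was active.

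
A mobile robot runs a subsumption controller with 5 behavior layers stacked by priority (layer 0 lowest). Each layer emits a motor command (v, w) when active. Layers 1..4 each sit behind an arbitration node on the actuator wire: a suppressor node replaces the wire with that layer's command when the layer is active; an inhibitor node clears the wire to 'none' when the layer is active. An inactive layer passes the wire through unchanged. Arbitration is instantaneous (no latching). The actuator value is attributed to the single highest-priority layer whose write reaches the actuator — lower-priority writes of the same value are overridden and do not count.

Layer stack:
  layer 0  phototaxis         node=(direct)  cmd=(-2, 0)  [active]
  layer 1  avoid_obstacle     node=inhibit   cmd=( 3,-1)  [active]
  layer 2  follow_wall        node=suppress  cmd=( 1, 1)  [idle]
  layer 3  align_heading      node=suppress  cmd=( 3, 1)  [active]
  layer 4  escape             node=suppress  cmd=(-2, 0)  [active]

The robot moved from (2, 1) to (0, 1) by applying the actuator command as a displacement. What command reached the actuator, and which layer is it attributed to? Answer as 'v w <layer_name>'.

-2 0 escape

displacement = (0, 1) − (2, 1) = (-2, 0)
L0 phototaxis: active, feeds wire = (-2, 0)
L1 avoid_obstacle: active, inhibitor → wire = none
L2 follow_wall: idle → wire stays none
L3 align_heading: active, suppressor → wire = (3, 1)
L4 escape: active, suppressor → wire = (-2, 0)
actuator = (-2, 0) — from layer 4 (escape)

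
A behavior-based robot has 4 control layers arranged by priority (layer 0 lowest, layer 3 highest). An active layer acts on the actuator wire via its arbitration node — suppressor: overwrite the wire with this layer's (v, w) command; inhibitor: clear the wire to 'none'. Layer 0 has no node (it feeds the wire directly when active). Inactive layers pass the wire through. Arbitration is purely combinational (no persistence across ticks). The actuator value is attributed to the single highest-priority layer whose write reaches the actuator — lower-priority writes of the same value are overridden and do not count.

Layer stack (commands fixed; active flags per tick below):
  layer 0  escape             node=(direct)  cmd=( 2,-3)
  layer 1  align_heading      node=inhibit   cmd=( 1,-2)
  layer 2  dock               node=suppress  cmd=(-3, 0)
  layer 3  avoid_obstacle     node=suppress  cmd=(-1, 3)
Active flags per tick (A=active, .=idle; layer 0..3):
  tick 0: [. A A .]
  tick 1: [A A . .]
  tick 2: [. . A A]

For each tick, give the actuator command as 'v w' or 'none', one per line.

tick 0:
  [0] escape off; wire := none
  [1] align_heading on (inhibit); wire := none
  [2] dock on (suppress); wire := (-3, 0)
  [3] avoid_obstacle off; pass (-3, 0)
  output (-3, 0)
tick 1:
  [0] escape on; wire := (2, -3)
  [1] align_heading on (inhibit); wire := none
  [2] dock off; pass none
  [3] avoid_obstacle off; pass none
  output none
tick 2:
  [0] escape off; wire := none
  [1] align_heading off; pass none
  [2] dock on (suppress); wire := (-3, 0)
  [3] avoid_obstacle on (suppress); wire := (-1, 3)
  output (-1, 3)

-3 0
none
-1 3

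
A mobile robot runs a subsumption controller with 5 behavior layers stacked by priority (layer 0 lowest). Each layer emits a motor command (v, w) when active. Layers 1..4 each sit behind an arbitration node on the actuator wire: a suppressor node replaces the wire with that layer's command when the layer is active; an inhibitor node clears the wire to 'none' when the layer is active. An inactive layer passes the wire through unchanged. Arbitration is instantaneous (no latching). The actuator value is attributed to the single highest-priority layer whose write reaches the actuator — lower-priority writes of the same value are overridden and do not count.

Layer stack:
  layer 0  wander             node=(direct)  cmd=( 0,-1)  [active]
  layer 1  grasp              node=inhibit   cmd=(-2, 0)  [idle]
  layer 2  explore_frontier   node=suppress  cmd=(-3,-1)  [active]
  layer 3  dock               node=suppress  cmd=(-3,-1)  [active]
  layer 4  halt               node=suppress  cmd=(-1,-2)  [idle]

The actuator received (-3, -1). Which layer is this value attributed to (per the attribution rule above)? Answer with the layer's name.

[0] wander on; wire := (0, -1)
[1] grasp off; pass (0, -1)
[2] explore_frontier on (suppress); wire := (-3, -1)
[3] dock on (suppress); wire := (-3, -1)
[4] halt off; pass (-3, -1)
output (-3, -1)
last writer: layer 3 = dock

dock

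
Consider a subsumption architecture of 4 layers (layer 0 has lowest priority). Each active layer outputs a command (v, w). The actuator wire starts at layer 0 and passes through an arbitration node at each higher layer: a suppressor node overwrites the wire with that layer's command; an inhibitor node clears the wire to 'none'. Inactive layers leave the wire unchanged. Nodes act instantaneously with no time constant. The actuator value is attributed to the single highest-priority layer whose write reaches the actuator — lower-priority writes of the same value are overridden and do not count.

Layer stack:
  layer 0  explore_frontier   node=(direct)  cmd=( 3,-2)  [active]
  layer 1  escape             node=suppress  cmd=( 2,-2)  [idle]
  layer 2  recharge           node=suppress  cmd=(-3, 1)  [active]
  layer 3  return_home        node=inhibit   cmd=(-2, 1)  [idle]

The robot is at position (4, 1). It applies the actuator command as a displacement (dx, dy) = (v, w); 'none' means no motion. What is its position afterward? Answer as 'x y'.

1 2

layer 0 (explore_frontier) active — direct: (3, -2)
layer 1 (escape) idle — unchanged: (3, -2)
layer 2 (recharge) active — suppresses: (-3, 1)
layer 3 (return_home) idle — unchanged: (-3, 1)
→ actuator (-3, 1)
position: (4, 1) + (-3, 1) = (1, 2)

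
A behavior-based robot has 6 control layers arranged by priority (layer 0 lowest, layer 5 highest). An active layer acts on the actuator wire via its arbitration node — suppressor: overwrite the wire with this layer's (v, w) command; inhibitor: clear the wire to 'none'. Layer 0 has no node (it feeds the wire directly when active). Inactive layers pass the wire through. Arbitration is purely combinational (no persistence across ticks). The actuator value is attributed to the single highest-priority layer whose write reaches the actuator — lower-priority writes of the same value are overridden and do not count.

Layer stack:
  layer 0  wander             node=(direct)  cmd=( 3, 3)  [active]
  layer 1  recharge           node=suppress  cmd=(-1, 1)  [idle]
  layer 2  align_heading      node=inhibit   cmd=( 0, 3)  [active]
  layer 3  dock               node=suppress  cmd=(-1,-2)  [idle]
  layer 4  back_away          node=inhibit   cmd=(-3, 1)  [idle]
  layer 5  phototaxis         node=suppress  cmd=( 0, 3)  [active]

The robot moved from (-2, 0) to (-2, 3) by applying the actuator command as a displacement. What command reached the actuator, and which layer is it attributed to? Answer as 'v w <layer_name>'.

0 3 phototaxis

displacement = (-2, 3) − (-2, 0) = (0, 3)
[0] wander on; wire := (3, 3)
[1] recharge off; pass (3, 3)
[2] align_heading on (inhibit); wire := none
[3] dock off; pass none
[4] back_away off; pass none
[5] phototaxis on (suppress); wire := (0, 3)
output (0, 3) — from layer 5 (phototaxis)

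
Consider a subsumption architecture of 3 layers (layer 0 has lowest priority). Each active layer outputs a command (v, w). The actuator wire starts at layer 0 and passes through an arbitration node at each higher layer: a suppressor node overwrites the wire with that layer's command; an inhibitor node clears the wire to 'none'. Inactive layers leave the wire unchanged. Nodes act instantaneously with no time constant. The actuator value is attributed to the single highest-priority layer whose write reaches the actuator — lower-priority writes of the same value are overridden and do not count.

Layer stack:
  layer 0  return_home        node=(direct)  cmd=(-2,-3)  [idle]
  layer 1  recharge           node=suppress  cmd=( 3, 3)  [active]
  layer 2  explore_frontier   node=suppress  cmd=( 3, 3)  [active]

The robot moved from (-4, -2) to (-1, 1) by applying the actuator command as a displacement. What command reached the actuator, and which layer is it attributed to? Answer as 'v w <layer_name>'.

3 3 explore_frontier

displacement = (-1, 1) − (-4, -2) = (3, 3)
L0 return_home: idle → wire = none
L1 recharge: active, suppressor → wire = (3, 3)
L2 explore_frontier: active, suppressor → wire = (3, 3)
actuator = (3, 3) — from layer 2 (explore_frontier)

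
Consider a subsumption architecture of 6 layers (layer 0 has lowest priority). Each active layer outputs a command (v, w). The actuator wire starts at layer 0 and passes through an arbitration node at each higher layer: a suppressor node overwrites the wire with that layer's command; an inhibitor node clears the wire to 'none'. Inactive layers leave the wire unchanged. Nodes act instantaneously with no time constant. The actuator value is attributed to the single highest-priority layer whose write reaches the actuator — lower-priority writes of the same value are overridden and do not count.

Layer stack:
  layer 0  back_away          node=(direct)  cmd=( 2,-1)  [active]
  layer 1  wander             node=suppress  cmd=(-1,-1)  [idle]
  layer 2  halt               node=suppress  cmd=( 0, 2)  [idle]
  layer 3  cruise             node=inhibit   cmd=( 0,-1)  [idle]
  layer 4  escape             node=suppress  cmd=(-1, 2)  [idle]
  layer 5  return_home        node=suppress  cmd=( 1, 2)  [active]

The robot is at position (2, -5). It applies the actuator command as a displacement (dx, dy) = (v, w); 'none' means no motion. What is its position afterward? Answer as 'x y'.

L0 back_away: active, feeds wire = (2, -1)
L1 wander: idle → wire stays (2, -1)
L2 halt: idle → wire stays (2, -1)
L3 cruise: idle → wire stays (2, -1)
L4 escape: idle → wire stays (2, -1)
L5 return_home: active, suppressor → wire = (1, 2)
actuator = (1, 2)
position: (2, -5) + (1, 2) = (3, -3)

3 -3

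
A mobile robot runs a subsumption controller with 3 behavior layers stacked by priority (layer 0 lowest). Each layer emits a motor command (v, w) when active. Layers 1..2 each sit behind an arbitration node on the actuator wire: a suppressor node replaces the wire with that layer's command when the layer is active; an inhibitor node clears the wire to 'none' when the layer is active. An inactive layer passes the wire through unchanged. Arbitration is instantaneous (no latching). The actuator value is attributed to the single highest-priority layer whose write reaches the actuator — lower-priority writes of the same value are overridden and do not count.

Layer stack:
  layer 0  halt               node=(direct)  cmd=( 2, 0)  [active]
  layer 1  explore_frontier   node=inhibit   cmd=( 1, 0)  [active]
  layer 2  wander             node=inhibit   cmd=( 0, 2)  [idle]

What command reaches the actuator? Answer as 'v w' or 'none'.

none

layer 0 (halt) active — direct: (2, 0)
layer 1 (explore_frontier) active — inhibits: none
layer 2 (wander) idle — unchanged: none
→ actuator none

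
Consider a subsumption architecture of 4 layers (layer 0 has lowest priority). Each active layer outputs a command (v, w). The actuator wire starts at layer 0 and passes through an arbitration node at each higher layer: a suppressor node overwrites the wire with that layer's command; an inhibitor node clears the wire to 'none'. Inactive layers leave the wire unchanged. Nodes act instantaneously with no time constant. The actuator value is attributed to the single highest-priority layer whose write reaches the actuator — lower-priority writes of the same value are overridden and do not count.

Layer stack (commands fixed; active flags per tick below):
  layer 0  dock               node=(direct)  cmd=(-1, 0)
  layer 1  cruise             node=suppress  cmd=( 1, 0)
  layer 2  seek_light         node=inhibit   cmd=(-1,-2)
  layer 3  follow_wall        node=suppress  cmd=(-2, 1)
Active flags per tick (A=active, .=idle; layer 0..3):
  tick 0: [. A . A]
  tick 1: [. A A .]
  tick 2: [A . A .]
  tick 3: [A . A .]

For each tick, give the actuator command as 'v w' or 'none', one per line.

tick 0:
  L0 dock: idle → wire = none
  L1 cruise: active, suppressor → wire = (1, 0)
  L2 seek_light: idle → wire stays (1, 0)
  L3 follow_wall: active, suppressor → wire = (-2, 1)
  actuator = (-2, 1)
tick 1:
  L0 dock: idle → wire = none
  L1 cruise: active, suppressor → wire = (1, 0)
  L2 seek_light: active, inhibitor → wire = none
  L3 follow_wall: idle → wire stays none
  actuator = none
tick 2:
  L0 dock: active, feeds wire = (-1, 0)
  L1 cruise: idle → wire stays (-1, 0)
  L2 seek_light: active, inhibitor → wire = none
  L3 follow_wall: idle → wire stays none
  actuator = none
tick 3:
  L0 dock: active, feeds wire = (-1, 0)
  L1 cruise: idle → wire stays (-1, 0)
  L2 seek_light: active, inhibitor → wire = none
  L3 follow_wall: idle → wire stays none
  actuator = none

-2 1
none
none
none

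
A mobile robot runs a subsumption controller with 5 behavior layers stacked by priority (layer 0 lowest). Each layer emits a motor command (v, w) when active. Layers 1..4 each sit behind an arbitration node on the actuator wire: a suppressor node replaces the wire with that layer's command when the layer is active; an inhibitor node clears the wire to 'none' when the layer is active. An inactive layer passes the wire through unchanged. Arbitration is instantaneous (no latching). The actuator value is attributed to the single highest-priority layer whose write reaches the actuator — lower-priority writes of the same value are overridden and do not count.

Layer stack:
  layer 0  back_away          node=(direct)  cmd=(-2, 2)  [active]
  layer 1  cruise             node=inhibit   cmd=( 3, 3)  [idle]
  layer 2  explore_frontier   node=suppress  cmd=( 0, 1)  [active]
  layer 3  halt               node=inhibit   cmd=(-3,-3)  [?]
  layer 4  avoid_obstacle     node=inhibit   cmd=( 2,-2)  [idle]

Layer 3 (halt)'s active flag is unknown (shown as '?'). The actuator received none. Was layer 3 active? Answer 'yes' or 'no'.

yes

If layer 3 is active=yes:
  actuator would be none
If layer 3 is active=no:
  actuator would be (0, 1)
Observed none, so layer 3 was active.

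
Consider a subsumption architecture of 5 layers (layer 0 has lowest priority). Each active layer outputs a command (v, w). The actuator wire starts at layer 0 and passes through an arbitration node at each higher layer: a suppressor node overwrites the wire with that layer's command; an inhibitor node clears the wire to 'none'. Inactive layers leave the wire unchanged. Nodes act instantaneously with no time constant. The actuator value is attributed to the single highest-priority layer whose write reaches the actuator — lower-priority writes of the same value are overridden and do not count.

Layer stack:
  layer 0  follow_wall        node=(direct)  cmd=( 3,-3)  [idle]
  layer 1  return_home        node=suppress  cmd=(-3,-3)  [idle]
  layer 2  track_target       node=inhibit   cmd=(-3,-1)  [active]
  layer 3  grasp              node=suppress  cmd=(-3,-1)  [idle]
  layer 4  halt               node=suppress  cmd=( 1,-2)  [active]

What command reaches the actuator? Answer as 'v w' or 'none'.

1 -2

L0 follow_wall: idle → wire = none
L1 return_home: idle → wire stays none
L2 track_target: active, inhibitor → wire = none
L3 grasp: idle → wire stays none
L4 halt: active, suppressor → wire = (1, -2)
actuator = (1, -2)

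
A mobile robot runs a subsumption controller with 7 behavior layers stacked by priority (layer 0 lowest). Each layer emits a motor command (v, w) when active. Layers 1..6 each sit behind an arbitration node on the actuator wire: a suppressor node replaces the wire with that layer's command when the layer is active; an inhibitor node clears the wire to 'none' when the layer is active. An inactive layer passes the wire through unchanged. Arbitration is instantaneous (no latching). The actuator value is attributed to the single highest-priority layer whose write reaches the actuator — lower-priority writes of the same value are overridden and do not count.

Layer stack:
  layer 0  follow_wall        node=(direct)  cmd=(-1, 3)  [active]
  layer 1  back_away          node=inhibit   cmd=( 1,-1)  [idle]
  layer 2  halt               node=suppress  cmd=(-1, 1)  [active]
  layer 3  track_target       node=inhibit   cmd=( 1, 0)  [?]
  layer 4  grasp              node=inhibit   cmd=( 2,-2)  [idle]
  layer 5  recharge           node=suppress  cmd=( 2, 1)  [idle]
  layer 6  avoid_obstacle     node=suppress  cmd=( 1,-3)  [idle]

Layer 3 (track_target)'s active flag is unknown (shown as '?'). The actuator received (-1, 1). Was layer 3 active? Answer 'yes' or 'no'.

If layer 3 is active=yes:
  actuator would be none
If layer 3 is active=no:
  actuator would be (-1, 1)
Observed (-1, 1), so layer 3 was idle.

no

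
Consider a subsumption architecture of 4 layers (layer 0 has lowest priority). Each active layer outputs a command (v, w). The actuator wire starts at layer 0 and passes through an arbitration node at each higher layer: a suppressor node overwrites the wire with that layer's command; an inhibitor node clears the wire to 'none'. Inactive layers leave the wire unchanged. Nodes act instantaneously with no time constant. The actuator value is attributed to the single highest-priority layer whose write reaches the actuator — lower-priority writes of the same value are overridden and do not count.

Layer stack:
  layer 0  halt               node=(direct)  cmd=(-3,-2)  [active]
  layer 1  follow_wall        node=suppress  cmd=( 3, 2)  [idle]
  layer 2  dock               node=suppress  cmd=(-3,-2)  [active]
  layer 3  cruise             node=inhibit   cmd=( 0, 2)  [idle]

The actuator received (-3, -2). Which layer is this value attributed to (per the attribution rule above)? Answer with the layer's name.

dock

layer 0 (halt) active — direct: (-3, -2)
layer 1 (follow_wall) idle — unchanged: (-3, -2)
layer 2 (dock) active — suppresses: (-3, -2)
layer 3 (cruise) idle — unchanged: (-3, -2)
→ actuator (-3, -2)
last writer: layer 2 = dock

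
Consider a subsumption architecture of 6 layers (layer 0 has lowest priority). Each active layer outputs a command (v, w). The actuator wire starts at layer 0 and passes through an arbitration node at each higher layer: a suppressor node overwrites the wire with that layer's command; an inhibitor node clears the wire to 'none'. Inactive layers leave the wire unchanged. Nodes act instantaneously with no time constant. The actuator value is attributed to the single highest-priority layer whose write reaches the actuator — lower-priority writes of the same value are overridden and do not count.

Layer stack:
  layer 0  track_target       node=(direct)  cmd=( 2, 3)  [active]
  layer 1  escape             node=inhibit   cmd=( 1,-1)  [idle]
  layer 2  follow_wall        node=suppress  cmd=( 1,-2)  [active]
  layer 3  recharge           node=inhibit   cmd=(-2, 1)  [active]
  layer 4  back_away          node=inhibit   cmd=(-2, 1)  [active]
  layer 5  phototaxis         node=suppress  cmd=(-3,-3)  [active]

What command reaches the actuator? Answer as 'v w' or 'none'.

-3 -3

[0] track_target on; wire := (2, 3)
[1] escape off; pass (2, 3)
[2] follow_wall on (suppress); wire := (1, -2)
[3] recharge on (inhibit); wire := none
[4] back_away on (inhibit); wire := none
[5] phototaxis on (suppress); wire := (-3, -3)
output (-3, -3)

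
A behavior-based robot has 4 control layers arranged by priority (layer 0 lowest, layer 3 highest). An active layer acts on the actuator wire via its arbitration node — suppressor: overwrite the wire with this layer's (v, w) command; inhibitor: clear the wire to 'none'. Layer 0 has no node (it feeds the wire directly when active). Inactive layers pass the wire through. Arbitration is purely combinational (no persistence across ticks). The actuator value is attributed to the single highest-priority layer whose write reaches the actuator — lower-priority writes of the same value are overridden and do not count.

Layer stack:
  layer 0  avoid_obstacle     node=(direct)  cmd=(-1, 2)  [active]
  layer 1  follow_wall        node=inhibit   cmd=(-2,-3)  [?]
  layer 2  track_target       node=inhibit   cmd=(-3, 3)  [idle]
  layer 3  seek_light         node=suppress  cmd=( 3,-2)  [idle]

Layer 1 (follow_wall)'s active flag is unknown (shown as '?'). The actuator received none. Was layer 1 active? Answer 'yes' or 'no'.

If layer 1 is active=yes:
  actuator would be none
If layer 1 is active=no:
  actuator would be (-1, 2)
Observed none, so layer 1 was active.

yes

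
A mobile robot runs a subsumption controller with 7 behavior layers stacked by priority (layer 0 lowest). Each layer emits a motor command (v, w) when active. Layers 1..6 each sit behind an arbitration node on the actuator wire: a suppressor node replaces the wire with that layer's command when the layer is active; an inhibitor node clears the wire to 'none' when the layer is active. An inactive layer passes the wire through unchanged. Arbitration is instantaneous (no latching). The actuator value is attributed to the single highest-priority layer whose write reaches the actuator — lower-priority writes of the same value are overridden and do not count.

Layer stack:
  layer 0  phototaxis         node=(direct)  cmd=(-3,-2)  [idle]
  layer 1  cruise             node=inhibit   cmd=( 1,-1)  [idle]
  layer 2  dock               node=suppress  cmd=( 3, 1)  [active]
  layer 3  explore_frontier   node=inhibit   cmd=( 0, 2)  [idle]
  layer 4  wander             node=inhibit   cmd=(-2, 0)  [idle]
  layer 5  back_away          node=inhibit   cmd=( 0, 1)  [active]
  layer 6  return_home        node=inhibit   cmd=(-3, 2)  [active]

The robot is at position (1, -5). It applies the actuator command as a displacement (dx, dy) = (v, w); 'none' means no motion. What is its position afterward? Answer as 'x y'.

1 -5

layer 0 (phototaxis) idle — none
layer 1 (cruise) idle — unchanged: none
layer 2 (dock) active — suppresses: (3, 1)
layer 3 (explore_frontier) idle — unchanged: (3, 1)
layer 4 (wander) idle — unchanged: (3, 1)
layer 5 (back_away) active — inhibits: none
layer 6 (return_home) active — inhibits: none
→ actuator none
position: (1, -5) + none = (1, -5)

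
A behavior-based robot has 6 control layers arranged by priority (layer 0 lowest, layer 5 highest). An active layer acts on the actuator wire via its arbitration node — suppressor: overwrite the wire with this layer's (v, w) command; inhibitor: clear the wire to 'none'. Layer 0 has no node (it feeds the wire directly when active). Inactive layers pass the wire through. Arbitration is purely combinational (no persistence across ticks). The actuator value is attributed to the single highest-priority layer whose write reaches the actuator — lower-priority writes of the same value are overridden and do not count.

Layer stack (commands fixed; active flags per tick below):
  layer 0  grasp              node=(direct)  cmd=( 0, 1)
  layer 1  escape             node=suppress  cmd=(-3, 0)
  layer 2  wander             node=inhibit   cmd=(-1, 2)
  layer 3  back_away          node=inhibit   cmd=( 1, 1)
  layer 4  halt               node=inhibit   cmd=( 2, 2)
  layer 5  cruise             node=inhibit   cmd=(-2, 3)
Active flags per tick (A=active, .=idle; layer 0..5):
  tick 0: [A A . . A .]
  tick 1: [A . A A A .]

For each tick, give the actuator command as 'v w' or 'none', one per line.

tick 0:
  [0] grasp on; wire := (0, 1)
  [1] escape on (suppress); wire := (-3, 0)
  [2] wander off; pass (-3, 0)
  [3] back_away off; pass (-3, 0)
  [4] halt on (inhibit); wire := none
  [5] cruise off; pass none
  output none
tick 1:
  [0] grasp on; wire := (0, 1)
  [1] escape off; pass (0, 1)
  [2] wander on (inhibit); wire := none
  [3] back_away on (inhibit); wire := none
  [4] halt on (inhibit); wire := none
  [5] cruise off; pass none
  output none

none
none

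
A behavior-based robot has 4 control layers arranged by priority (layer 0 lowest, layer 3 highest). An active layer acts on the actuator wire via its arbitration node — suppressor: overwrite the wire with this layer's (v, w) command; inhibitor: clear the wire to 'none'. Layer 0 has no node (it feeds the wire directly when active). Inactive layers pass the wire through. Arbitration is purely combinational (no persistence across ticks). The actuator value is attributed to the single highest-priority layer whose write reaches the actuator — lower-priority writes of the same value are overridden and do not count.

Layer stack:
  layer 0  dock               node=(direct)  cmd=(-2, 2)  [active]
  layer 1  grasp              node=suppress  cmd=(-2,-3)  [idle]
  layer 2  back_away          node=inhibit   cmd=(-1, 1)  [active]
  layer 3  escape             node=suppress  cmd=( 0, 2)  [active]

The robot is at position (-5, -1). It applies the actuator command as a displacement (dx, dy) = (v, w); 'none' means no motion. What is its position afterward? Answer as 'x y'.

layer 0 (dock) active — direct: (-2, 2)
layer 1 (grasp) idle — unchanged: (-2, 2)
layer 2 (back_away) active — inhibits: none
layer 3 (escape) active — suppresses: (0, 2)
→ actuator (0, 2)
position: (-5, -1) + (0, 2) = (-5, 1)

-5 1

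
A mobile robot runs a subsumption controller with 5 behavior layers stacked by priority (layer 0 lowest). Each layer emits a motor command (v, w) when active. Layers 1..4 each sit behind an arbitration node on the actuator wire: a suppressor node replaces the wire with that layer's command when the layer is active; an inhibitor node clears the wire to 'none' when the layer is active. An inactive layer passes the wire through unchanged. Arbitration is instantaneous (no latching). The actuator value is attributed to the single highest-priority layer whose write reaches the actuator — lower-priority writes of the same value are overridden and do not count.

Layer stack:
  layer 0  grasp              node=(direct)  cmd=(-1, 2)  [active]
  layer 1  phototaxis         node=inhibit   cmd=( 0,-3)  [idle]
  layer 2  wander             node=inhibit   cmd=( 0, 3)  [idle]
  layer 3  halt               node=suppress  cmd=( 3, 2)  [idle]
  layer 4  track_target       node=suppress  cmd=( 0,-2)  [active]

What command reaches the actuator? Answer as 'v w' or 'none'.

0 -2

[0] grasp on; wire := (-1, 2)
[1] phototaxis off; pass (-1, 2)
[2] wander off; pass (-1, 2)
[3] halt off; pass (-1, 2)
[4] track_target on (suppress); wire := (0, -2)
output (0, -2)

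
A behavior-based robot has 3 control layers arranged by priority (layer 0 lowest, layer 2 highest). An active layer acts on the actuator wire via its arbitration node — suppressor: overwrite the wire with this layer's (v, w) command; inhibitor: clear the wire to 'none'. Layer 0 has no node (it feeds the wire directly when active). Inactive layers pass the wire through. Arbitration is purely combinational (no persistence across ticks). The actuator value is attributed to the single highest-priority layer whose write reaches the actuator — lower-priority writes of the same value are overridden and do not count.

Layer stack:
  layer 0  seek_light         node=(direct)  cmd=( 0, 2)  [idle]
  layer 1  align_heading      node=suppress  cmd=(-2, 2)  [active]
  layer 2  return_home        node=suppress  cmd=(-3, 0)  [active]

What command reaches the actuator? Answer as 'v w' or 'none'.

-3 0

L0 seek_light: idle → wire = none
L1 align_heading: active, suppressor → wire = (-2, 2)
L2 return_home: active, suppressor → wire = (-3, 0)
actuator = (-3, 0)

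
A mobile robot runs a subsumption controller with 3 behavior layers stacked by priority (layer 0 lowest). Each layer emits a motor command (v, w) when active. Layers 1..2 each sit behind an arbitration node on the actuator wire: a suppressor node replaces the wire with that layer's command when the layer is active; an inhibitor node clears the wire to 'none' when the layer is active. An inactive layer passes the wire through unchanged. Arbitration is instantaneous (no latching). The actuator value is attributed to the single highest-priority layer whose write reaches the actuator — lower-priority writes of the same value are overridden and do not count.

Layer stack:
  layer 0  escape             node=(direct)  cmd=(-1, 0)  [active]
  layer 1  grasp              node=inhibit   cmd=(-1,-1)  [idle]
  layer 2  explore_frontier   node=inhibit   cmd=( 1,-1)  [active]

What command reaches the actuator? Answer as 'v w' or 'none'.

layer 0 (escape) active — direct: (-1, 0)
layer 1 (grasp) idle — unchanged: (-1, 0)
layer 2 (explore_frontier) active — inhibits: none
→ actuator none

none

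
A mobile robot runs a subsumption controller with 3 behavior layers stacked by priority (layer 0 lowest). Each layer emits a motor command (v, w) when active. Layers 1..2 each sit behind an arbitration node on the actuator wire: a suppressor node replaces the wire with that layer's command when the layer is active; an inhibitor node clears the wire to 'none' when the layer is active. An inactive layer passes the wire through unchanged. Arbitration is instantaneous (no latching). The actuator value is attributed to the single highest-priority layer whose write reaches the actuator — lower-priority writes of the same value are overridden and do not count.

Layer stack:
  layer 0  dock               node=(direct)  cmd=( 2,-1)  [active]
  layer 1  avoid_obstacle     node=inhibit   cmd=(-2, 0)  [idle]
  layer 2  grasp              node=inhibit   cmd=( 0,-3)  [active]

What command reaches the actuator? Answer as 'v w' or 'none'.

L0 dock: active, feeds wire = (2, -1)
L1 avoid_obstacle: idle → wire stays (2, -1)
L2 grasp: active, inhibitor → wire = none
actuator = none

none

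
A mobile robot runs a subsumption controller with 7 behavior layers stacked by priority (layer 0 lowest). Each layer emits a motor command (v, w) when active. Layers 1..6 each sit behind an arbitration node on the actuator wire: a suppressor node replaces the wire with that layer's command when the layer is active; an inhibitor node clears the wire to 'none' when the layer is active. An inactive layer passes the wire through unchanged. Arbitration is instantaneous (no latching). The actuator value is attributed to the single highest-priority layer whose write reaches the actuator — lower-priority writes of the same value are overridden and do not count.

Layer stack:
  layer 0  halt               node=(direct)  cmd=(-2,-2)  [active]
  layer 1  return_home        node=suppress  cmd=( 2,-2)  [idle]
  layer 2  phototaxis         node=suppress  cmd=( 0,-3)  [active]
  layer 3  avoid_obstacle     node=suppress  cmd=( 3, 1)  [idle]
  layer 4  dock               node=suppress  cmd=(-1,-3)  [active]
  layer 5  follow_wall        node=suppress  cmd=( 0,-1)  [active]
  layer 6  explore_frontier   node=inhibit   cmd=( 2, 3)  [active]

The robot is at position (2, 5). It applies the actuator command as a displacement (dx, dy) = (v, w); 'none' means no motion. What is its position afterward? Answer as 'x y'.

[0] halt on; wire := (-2, -2)
[1] return_home off; pass (-2, -2)
[2] phototaxis on (suppress); wire := (0, -3)
[3] avoid_obstacle off; pass (0, -3)
[4] dock on (suppress); wire := (-1, -3)
[5] follow_wall on (suppress); wire := (0, -1)
[6] explore_frontier on (inhibit); wire := none
output none
position: (2, 5) + none = (2, 5)

2 5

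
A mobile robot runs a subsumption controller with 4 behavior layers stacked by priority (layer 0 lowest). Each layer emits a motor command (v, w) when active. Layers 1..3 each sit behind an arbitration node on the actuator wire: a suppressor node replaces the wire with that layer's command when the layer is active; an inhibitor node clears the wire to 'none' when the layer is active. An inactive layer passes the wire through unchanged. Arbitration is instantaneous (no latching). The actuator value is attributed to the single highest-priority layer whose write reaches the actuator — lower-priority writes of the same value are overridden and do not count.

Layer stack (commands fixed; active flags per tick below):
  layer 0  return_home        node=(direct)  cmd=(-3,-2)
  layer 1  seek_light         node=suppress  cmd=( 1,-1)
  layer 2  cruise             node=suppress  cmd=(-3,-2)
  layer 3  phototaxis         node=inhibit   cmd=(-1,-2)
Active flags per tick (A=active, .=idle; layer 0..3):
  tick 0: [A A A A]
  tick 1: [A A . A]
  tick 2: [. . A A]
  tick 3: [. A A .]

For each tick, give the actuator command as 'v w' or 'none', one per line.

tick 0:
  [0] return_home on; wire := (-3, -2)
  [1] seek_light on (suppress); wire := (1, -1)
  [2] cruise on (suppress); wire := (-3, -2)
  [3] phototaxis on (inhibit); wire := none
  output none
tick 1:
  [0] return_home on; wire := (-3, -2)
  [1] seek_light on (suppress); wire := (1, -1)
  [2] cruise off; pass (1, -1)
  [3] phototaxis on (inhibit); wire := none
  output none
tick 2:
  [0] return_home off; wire := none
  [1] seek_light off; pass none
  [2] cruise on (suppress); wire := (-3, -2)
  [3] phototaxis on (inhibit); wire := none
  output none
tick 3:
  [0] return_home off; wire := none
  [1] seek_light on (suppress); wire := (1, -1)
  [2] cruise on (suppress); wire := (-3, -2)
  [3] phototaxis off; pass (-3, -2)
  output (-3, -2)

none
none
none
-3 -2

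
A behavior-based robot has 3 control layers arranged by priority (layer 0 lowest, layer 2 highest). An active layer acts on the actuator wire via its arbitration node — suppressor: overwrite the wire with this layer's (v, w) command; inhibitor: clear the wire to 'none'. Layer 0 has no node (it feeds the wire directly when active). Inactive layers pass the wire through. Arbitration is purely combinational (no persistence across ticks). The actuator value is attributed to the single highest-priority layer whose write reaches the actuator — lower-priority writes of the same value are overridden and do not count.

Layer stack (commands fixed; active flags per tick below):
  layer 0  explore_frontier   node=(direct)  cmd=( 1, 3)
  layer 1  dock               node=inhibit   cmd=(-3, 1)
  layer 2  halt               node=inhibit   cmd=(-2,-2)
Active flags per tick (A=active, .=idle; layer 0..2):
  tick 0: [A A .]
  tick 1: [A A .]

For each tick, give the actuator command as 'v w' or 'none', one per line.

none
none

tick 0:
  L0 explore_frontier: active, feeds wire = (1, 3)
  L1 dock: active, inhibitor → wire = none
  L2 halt: idle → wire stays none
  actuator = none
tick 1:
  L0 explore_frontier: active, feeds wire = (1, 3)
  L1 dock: active, inhibitor → wire = none
  L2 halt: idle → wire stays none
  actuator = none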